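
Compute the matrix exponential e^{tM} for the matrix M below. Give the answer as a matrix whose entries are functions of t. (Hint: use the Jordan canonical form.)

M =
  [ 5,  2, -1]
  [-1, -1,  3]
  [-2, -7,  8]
e^{tM} =
  [t^2*exp(4*t)/2 + t*exp(4*t) + exp(4*t), -t^2*exp(4*t)/2 + 2*t*exp(4*t), t^2*exp(4*t)/2 - t*exp(4*t)]
  [-t^2*exp(4*t) - t*exp(4*t), t^2*exp(4*t) - 5*t*exp(4*t) + exp(4*t), -t^2*exp(4*t) + 3*t*exp(4*t)]
  [-3*t^2*exp(4*t)/2 - 2*t*exp(4*t), 3*t^2*exp(4*t)/2 - 7*t*exp(4*t), -3*t^2*exp(4*t)/2 + 4*t*exp(4*t) + exp(4*t)]

Strategy: write M = P · J · P⁻¹ where J is a Jordan canonical form, so e^{tM} = P · e^{tJ} · P⁻¹, and e^{tJ} can be computed block-by-block.

M has Jordan form
J =
  [4, 1, 0]
  [0, 4, 1]
  [0, 0, 4]
(up to reordering of blocks).

Per-block formulas:
  For a 3×3 Jordan block J_3(4): exp(t · J_3(4)) = e^(4t)·(I + t·N + (t^2/2)·N^2), where N is the 3×3 nilpotent shift.

After assembling e^{tJ} and conjugating by P, we get:

e^{tM} =
  [t^2*exp(4*t)/2 + t*exp(4*t) + exp(4*t), -t^2*exp(4*t)/2 + 2*t*exp(4*t), t^2*exp(4*t)/2 - t*exp(4*t)]
  [-t^2*exp(4*t) - t*exp(4*t), t^2*exp(4*t) - 5*t*exp(4*t) + exp(4*t), -t^2*exp(4*t) + 3*t*exp(4*t)]
  [-3*t^2*exp(4*t)/2 - 2*t*exp(4*t), 3*t^2*exp(4*t)/2 - 7*t*exp(4*t), -3*t^2*exp(4*t)/2 + 4*t*exp(4*t) + exp(4*t)]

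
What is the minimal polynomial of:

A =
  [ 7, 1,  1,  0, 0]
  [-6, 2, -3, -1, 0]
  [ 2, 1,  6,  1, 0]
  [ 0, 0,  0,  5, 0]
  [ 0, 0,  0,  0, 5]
x^2 - 10*x + 25

The characteristic polynomial is χ_A(x) = (x - 5)^5, so the eigenvalues are known. The minimal polynomial is
  m_A(x) = Π_λ (x − λ)^{k_λ}
where k_λ is the size of the *largest* Jordan block for λ (equivalently, the smallest k with (A − λI)^k v = 0 for every generalised eigenvector v of λ).

  λ = 5: largest Jordan block has size 2, contributing (x − 5)^2

So m_A(x) = (x - 5)^2 = x^2 - 10*x + 25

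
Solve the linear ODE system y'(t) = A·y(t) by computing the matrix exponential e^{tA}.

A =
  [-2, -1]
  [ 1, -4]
e^{tA} =
  [t*exp(-3*t) + exp(-3*t), -t*exp(-3*t)]
  [t*exp(-3*t), -t*exp(-3*t) + exp(-3*t)]

Strategy: write A = P · J · P⁻¹ where J is a Jordan canonical form, so e^{tA} = P · e^{tJ} · P⁻¹, and e^{tJ} can be computed block-by-block.

A has Jordan form
J =
  [-3,  1]
  [ 0, -3]
(up to reordering of blocks).

Per-block formulas:
  For a 2×2 Jordan block J_2(-3): exp(t · J_2(-3)) = e^(-3t)·(I + t·N), where N is the 2×2 nilpotent shift.

After assembling e^{tJ} and conjugating by P, we get:

e^{tA} =
  [t*exp(-3*t) + exp(-3*t), -t*exp(-3*t)]
  [t*exp(-3*t), -t*exp(-3*t) + exp(-3*t)]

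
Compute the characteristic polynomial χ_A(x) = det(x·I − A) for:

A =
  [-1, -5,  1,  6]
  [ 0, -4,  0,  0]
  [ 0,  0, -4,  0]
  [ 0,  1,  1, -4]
x^4 + 13*x^3 + 60*x^2 + 112*x + 64

Expanding det(x·I − A) (e.g. by cofactor expansion or by noting that A is similar to its Jordan form J, which has the same characteristic polynomial as A) gives
  χ_A(x) = x^4 + 13*x^3 + 60*x^2 + 112*x + 64
which factors as (x + 1)*(x + 4)^3. The eigenvalues (with algebraic multiplicities) are λ = -4 with multiplicity 3, λ = -1 with multiplicity 1.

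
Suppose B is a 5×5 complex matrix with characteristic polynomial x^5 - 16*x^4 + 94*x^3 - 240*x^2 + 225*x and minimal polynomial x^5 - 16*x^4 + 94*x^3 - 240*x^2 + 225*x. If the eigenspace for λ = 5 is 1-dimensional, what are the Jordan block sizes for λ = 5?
Block sizes for λ = 5: [2]

Step 1 — from the characteristic polynomial, algebraic multiplicity of λ = 5 is 2. From dim ker(B − (5)·I) = 1, there are exactly 1 Jordan blocks for λ = 5.
Step 2 — from the minimal polynomial, the factor (x − 5)^2 tells us the largest block for λ = 5 has size 2.
Step 3 — with total size 2, 1 blocks, and largest block 2, the block sizes (in nonincreasing order) are [2].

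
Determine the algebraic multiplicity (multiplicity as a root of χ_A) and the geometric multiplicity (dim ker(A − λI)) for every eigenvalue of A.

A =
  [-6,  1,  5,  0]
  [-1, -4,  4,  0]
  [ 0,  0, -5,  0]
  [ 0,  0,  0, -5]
λ = -5: alg = 4, geom = 2

Step 1 — factor the characteristic polynomial to read off the algebraic multiplicities:
  χ_A(x) = (x + 5)^4

Step 2 — compute geometric multiplicities via the rank-nullity identity g(λ) = n − rank(A − λI):
  rank(A − (-5)·I) = 2, so dim ker(A − (-5)·I) = n − 2 = 2

Summary:
  λ = -5: algebraic multiplicity = 4, geometric multiplicity = 2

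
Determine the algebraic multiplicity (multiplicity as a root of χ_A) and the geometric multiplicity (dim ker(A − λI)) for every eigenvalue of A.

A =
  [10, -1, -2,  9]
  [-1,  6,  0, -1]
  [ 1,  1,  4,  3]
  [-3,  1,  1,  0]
λ = 5: alg = 4, geom = 2

Step 1 — factor the characteristic polynomial to read off the algebraic multiplicities:
  χ_A(x) = (x - 5)^4

Step 2 — compute geometric multiplicities via the rank-nullity identity g(λ) = n − rank(A − λI):
  rank(A − (5)·I) = 2, so dim ker(A − (5)·I) = n − 2 = 2

Summary:
  λ = 5: algebraic multiplicity = 4, geometric multiplicity = 2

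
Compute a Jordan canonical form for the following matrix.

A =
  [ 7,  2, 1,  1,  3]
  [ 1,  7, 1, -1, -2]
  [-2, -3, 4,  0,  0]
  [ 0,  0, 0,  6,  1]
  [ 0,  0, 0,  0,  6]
J_3(6) ⊕ J_2(6)

The characteristic polynomial is
  det(x·I − A) = x^5 - 30*x^4 + 360*x^3 - 2160*x^2 + 6480*x - 7776 = (x - 6)^5

Eigenvalues and multiplicities (the geometric multiplicity of λ is n − rank(A − λI), which equals the number of Jordan blocks for λ):
  λ = 6: algebraic multiplicity = 5, geometric multiplicity = 2

Determining the block sizes for each eigenvalue:
  λ = 6: with am = 5 and gm = 2, the partition is not yet determined (e.g. several partitions of 5 into 2 parts exist). Let N = A − (6)·I. Computing rank(N^1) = 3, rank(N^2) = 1, rank(N^3) = 0; the number of blocks of size ≥ j is rank(N^{j−1}) − rank(N^j), giving [2, 2, 1]. So we have 1 block(s) of size 3, 1 block(s) of size 2 → block sizes [3, 2]

Assembling the blocks gives a Jordan form
J =
  [6, 1, 0, 0, 0]
  [0, 6, 1, 0, 0]
  [0, 0, 6, 0, 0]
  [0, 0, 0, 6, 1]
  [0, 0, 0, 0, 6]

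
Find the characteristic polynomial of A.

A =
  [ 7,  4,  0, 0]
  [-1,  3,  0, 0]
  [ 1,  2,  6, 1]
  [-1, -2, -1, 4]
x^4 - 20*x^3 + 150*x^2 - 500*x + 625

Expanding det(x·I − A) (e.g. by cofactor expansion or by noting that A is similar to its Jordan form J, which has the same characteristic polynomial as A) gives
  χ_A(x) = x^4 - 20*x^3 + 150*x^2 - 500*x + 625
which factors as (x - 5)^4. The eigenvalues (with algebraic multiplicities) are λ = 5 with multiplicity 4.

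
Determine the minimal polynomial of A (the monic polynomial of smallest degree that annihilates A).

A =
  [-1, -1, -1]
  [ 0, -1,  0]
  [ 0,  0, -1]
x^2 + 2*x + 1

The characteristic polynomial is χ_A(x) = (x + 1)^3, so the eigenvalues are known. The minimal polynomial is
  m_A(x) = Π_λ (x − λ)^{k_λ}
where k_λ is the size of the *largest* Jordan block for λ (equivalently, the smallest k with (A − λI)^k v = 0 for every generalised eigenvector v of λ).

  λ = -1: largest Jordan block has size 2, contributing (x + 1)^2

So m_A(x) = (x + 1)^2 = x^2 + 2*x + 1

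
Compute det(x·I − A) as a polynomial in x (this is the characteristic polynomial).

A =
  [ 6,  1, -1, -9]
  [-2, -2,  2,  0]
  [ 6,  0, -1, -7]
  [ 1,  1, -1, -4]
x^4 + x^3 - 18*x^2 - 52*x - 40

Expanding det(x·I − A) (e.g. by cofactor expansion or by noting that A is similar to its Jordan form J, which has the same characteristic polynomial as A) gives
  χ_A(x) = x^4 + x^3 - 18*x^2 - 52*x - 40
which factors as (x - 5)*(x + 2)^3. The eigenvalues (with algebraic multiplicities) are λ = -2 with multiplicity 3, λ = 5 with multiplicity 1.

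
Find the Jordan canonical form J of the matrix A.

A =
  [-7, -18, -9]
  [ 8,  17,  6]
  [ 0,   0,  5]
J_2(5) ⊕ J_1(5)

The characteristic polynomial is
  det(x·I − A) = x^3 - 15*x^2 + 75*x - 125 = (x - 5)^3

Eigenvalues and multiplicities (the geometric multiplicity of λ is n − rank(A − λI), which equals the number of Jordan blocks for λ):
  λ = 5: algebraic multiplicity = 3, geometric multiplicity = 2

Determining the block sizes for each eigenvalue:
  λ = 5: 2 blocks summing to 3 forces exactly one block of size 2 and the rest size 1 → block sizes [2, 1]

Assembling the blocks gives a Jordan form
J =
  [5, 1, 0]
  [0, 5, 0]
  [0, 0, 5]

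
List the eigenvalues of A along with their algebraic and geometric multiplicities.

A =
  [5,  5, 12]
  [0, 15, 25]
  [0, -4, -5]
λ = 5: alg = 3, geom = 1

Step 1 — factor the characteristic polynomial to read off the algebraic multiplicities:
  χ_A(x) = (x - 5)^3

Step 2 — compute geometric multiplicities via the rank-nullity identity g(λ) = n − rank(A − λI):
  rank(A − (5)·I) = 2, so dim ker(A − (5)·I) = n − 2 = 1

Summary:
  λ = 5: algebraic multiplicity = 3, geometric multiplicity = 1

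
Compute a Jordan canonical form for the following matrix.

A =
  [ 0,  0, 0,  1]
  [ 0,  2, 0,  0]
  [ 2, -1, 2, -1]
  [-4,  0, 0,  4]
J_2(2) ⊕ J_2(2)

The characteristic polynomial is
  det(x·I − A) = x^4 - 8*x^3 + 24*x^2 - 32*x + 16 = (x - 2)^4

Eigenvalues and multiplicities (the geometric multiplicity of λ is n − rank(A − λI), which equals the number of Jordan blocks for λ):
  λ = 2: algebraic multiplicity = 4, geometric multiplicity = 2

Determining the block sizes for each eigenvalue:
  λ = 2: with am = 4 and gm = 2, the partition is not yet determined (e.g. several partitions of 4 into 2 parts exist). Let N = A − (2)·I. Computing rank(N^1) = 2, rank(N^2) = 0; the number of blocks of size ≥ j is rank(N^{j−1}) − rank(N^j), giving [2, 2]. So we have 2 block(s) of size 2 → block sizes [2, 2]

Assembling the blocks gives a Jordan form
J =
  [2, 1, 0, 0]
  [0, 2, 0, 0]
  [0, 0, 2, 1]
  [0, 0, 0, 2]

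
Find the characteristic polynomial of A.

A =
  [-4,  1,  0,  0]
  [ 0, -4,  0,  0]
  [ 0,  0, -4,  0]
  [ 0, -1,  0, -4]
x^4 + 16*x^3 + 96*x^2 + 256*x + 256

Expanding det(x·I − A) (e.g. by cofactor expansion or by noting that A is similar to its Jordan form J, which has the same characteristic polynomial as A) gives
  χ_A(x) = x^4 + 16*x^3 + 96*x^2 + 256*x + 256
which factors as (x + 4)^4. The eigenvalues (with algebraic multiplicities) are λ = -4 with multiplicity 4.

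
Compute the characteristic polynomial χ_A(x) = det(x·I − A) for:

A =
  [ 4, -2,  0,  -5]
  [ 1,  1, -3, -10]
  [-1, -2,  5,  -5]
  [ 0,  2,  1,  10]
x^4 - 20*x^3 + 150*x^2 - 500*x + 625

Expanding det(x·I − A) (e.g. by cofactor expansion or by noting that A is similar to its Jordan form J, which has the same characteristic polynomial as A) gives
  χ_A(x) = x^4 - 20*x^3 + 150*x^2 - 500*x + 625
which factors as (x - 5)^4. The eigenvalues (with algebraic multiplicities) are λ = 5 with multiplicity 4.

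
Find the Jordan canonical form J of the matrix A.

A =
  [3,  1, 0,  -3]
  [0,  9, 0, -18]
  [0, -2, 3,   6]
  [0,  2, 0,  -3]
J_2(3) ⊕ J_1(3) ⊕ J_1(3)

The characteristic polynomial is
  det(x·I − A) = x^4 - 12*x^3 + 54*x^2 - 108*x + 81 = (x - 3)^4

Eigenvalues and multiplicities (the geometric multiplicity of λ is n − rank(A − λI), which equals the number of Jordan blocks for λ):
  λ = 3: algebraic multiplicity = 4, geometric multiplicity = 3

Determining the block sizes for each eigenvalue:
  λ = 3: 3 blocks summing to 4 forces exactly one block of size 2 and the rest size 1 → block sizes [2, 1, 1]

Assembling the blocks gives a Jordan form
J =
  [3, 1, 0, 0]
  [0, 3, 0, 0]
  [0, 0, 3, 0]
  [0, 0, 0, 3]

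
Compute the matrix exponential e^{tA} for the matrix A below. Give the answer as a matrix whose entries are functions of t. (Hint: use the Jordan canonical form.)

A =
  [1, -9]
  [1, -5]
e^{tA} =
  [3*t*exp(-2*t) + exp(-2*t), -9*t*exp(-2*t)]
  [t*exp(-2*t), -3*t*exp(-2*t) + exp(-2*t)]

Strategy: write A = P · J · P⁻¹ where J is a Jordan canonical form, so e^{tA} = P · e^{tJ} · P⁻¹, and e^{tJ} can be computed block-by-block.

A has Jordan form
J =
  [-2,  1]
  [ 0, -2]
(up to reordering of blocks).

Per-block formulas:
  For a 2×2 Jordan block J_2(-2): exp(t · J_2(-2)) = e^(-2t)·(I + t·N), where N is the 2×2 nilpotent shift.

After assembling e^{tJ} and conjugating by P, we get:

e^{tA} =
  [3*t*exp(-2*t) + exp(-2*t), -9*t*exp(-2*t)]
  [t*exp(-2*t), -3*t*exp(-2*t) + exp(-2*t)]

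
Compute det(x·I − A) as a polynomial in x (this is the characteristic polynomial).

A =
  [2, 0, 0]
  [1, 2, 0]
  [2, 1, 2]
x^3 - 6*x^2 + 12*x - 8

Expanding det(x·I − A) (e.g. by cofactor expansion or by noting that A is similar to its Jordan form J, which has the same characteristic polynomial as A) gives
  χ_A(x) = x^3 - 6*x^2 + 12*x - 8
which factors as (x - 2)^3. The eigenvalues (with algebraic multiplicities) are λ = 2 with multiplicity 3.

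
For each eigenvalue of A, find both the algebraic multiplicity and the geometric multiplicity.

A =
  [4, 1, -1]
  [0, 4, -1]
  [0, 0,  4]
λ = 4: alg = 3, geom = 1

Step 1 — factor the characteristic polynomial to read off the algebraic multiplicities:
  χ_A(x) = (x - 4)^3

Step 2 — compute geometric multiplicities via the rank-nullity identity g(λ) = n − rank(A − λI):
  rank(A − (4)·I) = 2, so dim ker(A − (4)·I) = n − 2 = 1

Summary:
  λ = 4: algebraic multiplicity = 3, geometric multiplicity = 1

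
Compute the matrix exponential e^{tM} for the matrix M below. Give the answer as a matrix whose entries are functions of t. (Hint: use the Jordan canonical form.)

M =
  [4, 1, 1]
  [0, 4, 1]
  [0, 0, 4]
e^{tM} =
  [exp(4*t), t*exp(4*t), t^2*exp(4*t)/2 + t*exp(4*t)]
  [0, exp(4*t), t*exp(4*t)]
  [0, 0, exp(4*t)]

Strategy: write M = P · J · P⁻¹ where J is a Jordan canonical form, so e^{tM} = P · e^{tJ} · P⁻¹, and e^{tJ} can be computed block-by-block.

M has Jordan form
J =
  [4, 1, 0]
  [0, 4, 1]
  [0, 0, 4]
(up to reordering of blocks).

Per-block formulas:
  For a 3×3 Jordan block J_3(4): exp(t · J_3(4)) = e^(4t)·(I + t·N + (t^2/2)·N^2), where N is the 3×3 nilpotent shift.

After assembling e^{tJ} and conjugating by P, we get:

e^{tM} =
  [exp(4*t), t*exp(4*t), t^2*exp(4*t)/2 + t*exp(4*t)]
  [0, exp(4*t), t*exp(4*t)]
  [0, 0, exp(4*t)]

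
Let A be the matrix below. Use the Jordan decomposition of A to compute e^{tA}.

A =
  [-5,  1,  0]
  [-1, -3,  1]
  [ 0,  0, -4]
e^{tA} =
  [-t*exp(-4*t) + exp(-4*t), t*exp(-4*t), t^2*exp(-4*t)/2]
  [-t*exp(-4*t), t*exp(-4*t) + exp(-4*t), t^2*exp(-4*t)/2 + t*exp(-4*t)]
  [0, 0, exp(-4*t)]

Strategy: write A = P · J · P⁻¹ where J is a Jordan canonical form, so e^{tA} = P · e^{tJ} · P⁻¹, and e^{tJ} can be computed block-by-block.

A has Jordan form
J =
  [-4,  1,  0]
  [ 0, -4,  1]
  [ 0,  0, -4]
(up to reordering of blocks).

Per-block formulas:
  For a 3×3 Jordan block J_3(-4): exp(t · J_3(-4)) = e^(-4t)·(I + t·N + (t^2/2)·N^2), where N is the 3×3 nilpotent shift.

After assembling e^{tJ} and conjugating by P, we get:

e^{tA} =
  [-t*exp(-4*t) + exp(-4*t), t*exp(-4*t), t^2*exp(-4*t)/2]
  [-t*exp(-4*t), t*exp(-4*t) + exp(-4*t), t^2*exp(-4*t)/2 + t*exp(-4*t)]
  [0, 0, exp(-4*t)]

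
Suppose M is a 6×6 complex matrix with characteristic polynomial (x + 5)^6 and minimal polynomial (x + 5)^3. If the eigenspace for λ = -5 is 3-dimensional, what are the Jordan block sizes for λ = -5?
Block sizes for λ = -5: [3, 2, 1]

Step 1 — from the characteristic polynomial, algebraic multiplicity of λ = -5 is 6. From dim ker(M − (-5)·I) = 3, there are exactly 3 Jordan blocks for λ = -5.
Step 2 — from the minimal polynomial, the factor (x + 5)^3 tells us the largest block for λ = -5 has size 3.
Step 3 — with total size 6, 3 blocks, and largest block 3, the block sizes (in nonincreasing order) are [3, 2, 1].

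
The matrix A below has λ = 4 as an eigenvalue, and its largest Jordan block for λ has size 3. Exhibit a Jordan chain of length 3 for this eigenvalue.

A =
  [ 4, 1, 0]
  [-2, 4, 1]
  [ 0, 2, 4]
A Jordan chain for λ = 4 of length 3:
v_1 = (-2, 0, -4)ᵀ
v_2 = (0, -2, 0)ᵀ
v_3 = (1, 0, 0)ᵀ

Let N = A − (4)·I. We want v_3 with N^3 v_3 = 0 but N^2 v_3 ≠ 0; then v_{j-1} := N · v_j for j = 3, …, 2.

Pick v_3 = (1, 0, 0)ᵀ.
Then v_2 = N · v_3 = (0, -2, 0)ᵀ.
Then v_1 = N · v_2 = (-2, 0, -4)ᵀ.

Sanity check: (A − (4)·I) v_1 = (0, 0, 0)ᵀ = 0. ✓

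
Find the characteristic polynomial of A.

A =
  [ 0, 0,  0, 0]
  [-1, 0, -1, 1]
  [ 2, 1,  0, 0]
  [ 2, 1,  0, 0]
x^4

Expanding det(x·I − A) (e.g. by cofactor expansion or by noting that A is similar to its Jordan form J, which has the same characteristic polynomial as A) gives
  χ_A(x) = x^4
which factors as x^4. The eigenvalues (with algebraic multiplicities) are λ = 0 with multiplicity 4.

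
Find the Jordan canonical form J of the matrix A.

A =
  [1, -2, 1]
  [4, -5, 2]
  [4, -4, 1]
J_2(-1) ⊕ J_1(-1)

The characteristic polynomial is
  det(x·I − A) = x^3 + 3*x^2 + 3*x + 1 = (x + 1)^3

Eigenvalues and multiplicities (the geometric multiplicity of λ is n − rank(A − λI), which equals the number of Jordan blocks for λ):
  λ = -1: algebraic multiplicity = 3, geometric multiplicity = 2

Determining the block sizes for each eigenvalue:
  λ = -1: 2 blocks summing to 3 forces exactly one block of size 2 and the rest size 1 → block sizes [2, 1]

Assembling the blocks gives a Jordan form
J =
  [-1,  1,  0]
  [ 0, -1,  0]
  [ 0,  0, -1]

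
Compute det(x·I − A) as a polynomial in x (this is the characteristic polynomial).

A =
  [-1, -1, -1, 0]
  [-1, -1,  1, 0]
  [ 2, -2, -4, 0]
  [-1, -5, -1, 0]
x^4 + 6*x^3 + 12*x^2 + 8*x

Expanding det(x·I − A) (e.g. by cofactor expansion or by noting that A is similar to its Jordan form J, which has the same characteristic polynomial as A) gives
  χ_A(x) = x^4 + 6*x^3 + 12*x^2 + 8*x
which factors as x*(x + 2)^3. The eigenvalues (with algebraic multiplicities) are λ = -2 with multiplicity 3, λ = 0 with multiplicity 1.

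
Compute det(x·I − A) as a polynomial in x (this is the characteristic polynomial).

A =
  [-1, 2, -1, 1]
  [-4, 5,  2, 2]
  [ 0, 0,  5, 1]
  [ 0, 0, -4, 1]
x^4 - 10*x^3 + 36*x^2 - 54*x + 27

Expanding det(x·I − A) (e.g. by cofactor expansion or by noting that A is similar to its Jordan form J, which has the same characteristic polynomial as A) gives
  χ_A(x) = x^4 - 10*x^3 + 36*x^2 - 54*x + 27
which factors as (x - 3)^3*(x - 1). The eigenvalues (with algebraic multiplicities) are λ = 1 with multiplicity 1, λ = 3 with multiplicity 3.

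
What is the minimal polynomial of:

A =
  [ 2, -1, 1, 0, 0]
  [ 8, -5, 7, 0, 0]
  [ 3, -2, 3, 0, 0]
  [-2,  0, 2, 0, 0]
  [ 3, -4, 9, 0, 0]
x^3

The characteristic polynomial is χ_A(x) = x^5, so the eigenvalues are known. The minimal polynomial is
  m_A(x) = Π_λ (x − λ)^{k_λ}
where k_λ is the size of the *largest* Jordan block for λ (equivalently, the smallest k with (A − λI)^k v = 0 for every generalised eigenvector v of λ).

  λ = 0: largest Jordan block has size 3, contributing (x − 0)^3

So m_A(x) = x^3 = x^3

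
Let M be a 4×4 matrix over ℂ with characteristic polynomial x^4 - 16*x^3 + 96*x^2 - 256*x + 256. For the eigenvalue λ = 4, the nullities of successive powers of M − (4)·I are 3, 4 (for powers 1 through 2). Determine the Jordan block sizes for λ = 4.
Block sizes for λ = 4: [2, 1, 1]

From the dimensions of kernels of powers, the number of Jordan blocks of size at least j is d_j − d_{j−1} where d_j = dim ker(N^j) (with d_0 = 0). Computing the differences gives [3, 1].
The number of blocks of size exactly k is (#blocks of size ≥ k) − (#blocks of size ≥ k + 1), so the partition is: 2 block(s) of size 1, 1 block(s) of size 2.
In nonincreasing order the block sizes are [2, 1, 1].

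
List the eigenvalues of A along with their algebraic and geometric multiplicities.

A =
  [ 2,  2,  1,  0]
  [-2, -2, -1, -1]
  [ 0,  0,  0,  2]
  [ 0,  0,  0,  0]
λ = 0: alg = 4, geom = 2

Step 1 — factor the characteristic polynomial to read off the algebraic multiplicities:
  χ_A(x) = x^4

Step 2 — compute geometric multiplicities via the rank-nullity identity g(λ) = n − rank(A − λI):
  rank(A − (0)·I) = 2, so dim ker(A − (0)·I) = n − 2 = 2

Summary:
  λ = 0: algebraic multiplicity = 4, geometric multiplicity = 2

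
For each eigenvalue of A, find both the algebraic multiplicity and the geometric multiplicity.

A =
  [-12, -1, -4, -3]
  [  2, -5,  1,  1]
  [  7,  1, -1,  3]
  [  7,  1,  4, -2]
λ = -5: alg = 4, geom = 2

Step 1 — factor the characteristic polynomial to read off the algebraic multiplicities:
  χ_A(x) = (x + 5)^4

Step 2 — compute geometric multiplicities via the rank-nullity identity g(λ) = n − rank(A − λI):
  rank(A − (-5)·I) = 2, so dim ker(A − (-5)·I) = n − 2 = 2

Summary:
  λ = -5: algebraic multiplicity = 4, geometric multiplicity = 2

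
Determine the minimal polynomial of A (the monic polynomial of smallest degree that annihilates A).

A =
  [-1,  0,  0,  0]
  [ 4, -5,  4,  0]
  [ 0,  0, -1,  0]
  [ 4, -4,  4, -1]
x^2 + 6*x + 5

The characteristic polynomial is χ_A(x) = (x + 1)^3*(x + 5), so the eigenvalues are known. The minimal polynomial is
  m_A(x) = Π_λ (x − λ)^{k_λ}
where k_λ is the size of the *largest* Jordan block for λ (equivalently, the smallest k with (A − λI)^k v = 0 for every generalised eigenvector v of λ).

  λ = -5: largest Jordan block has size 1, contributing (x + 5)
  λ = -1: largest Jordan block has size 1, contributing (x + 1)

So m_A(x) = (x + 1)*(x + 5) = x^2 + 6*x + 5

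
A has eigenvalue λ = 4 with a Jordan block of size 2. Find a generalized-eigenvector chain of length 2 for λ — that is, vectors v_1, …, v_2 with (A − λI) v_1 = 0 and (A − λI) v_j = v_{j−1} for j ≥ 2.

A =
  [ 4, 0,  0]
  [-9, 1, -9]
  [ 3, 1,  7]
A Jordan chain for λ = 4 of length 2:
v_1 = (0, -9, 3)ᵀ
v_2 = (1, 0, 0)ᵀ

Let N = A − (4)·I. We want v_2 with N^2 v_2 = 0 but N^1 v_2 ≠ 0; then v_{j-1} := N · v_j for j = 2, …, 2.

Pick v_2 = (1, 0, 0)ᵀ.
Then v_1 = N · v_2 = (0, -9, 3)ᵀ.

Sanity check: (A − (4)·I) v_1 = (0, 0, 0)ᵀ = 0. ✓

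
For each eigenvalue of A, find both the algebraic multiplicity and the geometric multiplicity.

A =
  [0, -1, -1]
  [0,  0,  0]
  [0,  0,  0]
λ = 0: alg = 3, geom = 2

Step 1 — factor the characteristic polynomial to read off the algebraic multiplicities:
  χ_A(x) = x^3

Step 2 — compute geometric multiplicities via the rank-nullity identity g(λ) = n − rank(A − λI):
  rank(A − (0)·I) = 1, so dim ker(A − (0)·I) = n − 1 = 2

Summary:
  λ = 0: algebraic multiplicity = 3, geometric multiplicity = 2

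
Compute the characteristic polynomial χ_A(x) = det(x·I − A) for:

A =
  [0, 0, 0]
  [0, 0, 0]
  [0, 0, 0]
x^3

Expanding det(x·I − A) (e.g. by cofactor expansion or by noting that A is similar to its Jordan form J, which has the same characteristic polynomial as A) gives
  χ_A(x) = x^3
which factors as x^3. The eigenvalues (with algebraic multiplicities) are λ = 0 with multiplicity 3.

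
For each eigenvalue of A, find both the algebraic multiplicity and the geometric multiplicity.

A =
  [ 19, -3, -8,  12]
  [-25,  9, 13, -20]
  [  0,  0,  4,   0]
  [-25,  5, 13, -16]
λ = 4: alg = 4, geom = 2

Step 1 — factor the characteristic polynomial to read off the algebraic multiplicities:
  χ_A(x) = (x - 4)^4

Step 2 — compute geometric multiplicities via the rank-nullity identity g(λ) = n − rank(A − λI):
  rank(A − (4)·I) = 2, so dim ker(A − (4)·I) = n − 2 = 2

Summary:
  λ = 4: algebraic multiplicity = 4, geometric multiplicity = 2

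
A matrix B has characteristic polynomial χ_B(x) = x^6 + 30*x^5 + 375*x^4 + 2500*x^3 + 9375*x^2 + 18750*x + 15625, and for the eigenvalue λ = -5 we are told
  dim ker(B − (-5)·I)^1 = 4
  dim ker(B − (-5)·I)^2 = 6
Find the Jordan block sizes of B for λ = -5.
Block sizes for λ = -5: [2, 2, 1, 1]

From the dimensions of kernels of powers, the number of Jordan blocks of size at least j is d_j − d_{j−1} where d_j = dim ker(N^j) (with d_0 = 0). Computing the differences gives [4, 2].
The number of blocks of size exactly k is (#blocks of size ≥ k) − (#blocks of size ≥ k + 1), so the partition is: 2 block(s) of size 1, 2 block(s) of size 2.
In nonincreasing order the block sizes are [2, 2, 1, 1].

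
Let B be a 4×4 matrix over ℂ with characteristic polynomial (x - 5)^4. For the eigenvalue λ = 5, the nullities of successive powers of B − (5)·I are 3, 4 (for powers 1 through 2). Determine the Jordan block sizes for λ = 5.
Block sizes for λ = 5: [2, 1, 1]

From the dimensions of kernels of powers, the number of Jordan blocks of size at least j is d_j − d_{j−1} where d_j = dim ker(N^j) (with d_0 = 0). Computing the differences gives [3, 1].
The number of blocks of size exactly k is (#blocks of size ≥ k) − (#blocks of size ≥ k + 1), so the partition is: 2 block(s) of size 1, 1 block(s) of size 2.
In nonincreasing order the block sizes are [2, 1, 1].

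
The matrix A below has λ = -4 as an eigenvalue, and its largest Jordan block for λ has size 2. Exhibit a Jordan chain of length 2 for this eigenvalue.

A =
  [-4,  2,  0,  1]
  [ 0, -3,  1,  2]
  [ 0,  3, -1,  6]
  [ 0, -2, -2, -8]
A Jordan chain for λ = -4 of length 2:
v_1 = (2, 1, 3, -2)ᵀ
v_2 = (0, 1, 0, 0)ᵀ

Let N = A − (-4)·I. We want v_2 with N^2 v_2 = 0 but N^1 v_2 ≠ 0; then v_{j-1} := N · v_j for j = 2, …, 2.

Pick v_2 = (0, 1, 0, 0)ᵀ.
Then v_1 = N · v_2 = (2, 1, 3, -2)ᵀ.

Sanity check: (A − (-4)·I) v_1 = (0, 0, 0, 0)ᵀ = 0. ✓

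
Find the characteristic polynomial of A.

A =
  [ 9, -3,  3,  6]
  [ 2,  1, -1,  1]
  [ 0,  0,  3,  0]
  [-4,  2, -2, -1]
x^4 - 12*x^3 + 54*x^2 - 108*x + 81

Expanding det(x·I − A) (e.g. by cofactor expansion or by noting that A is similar to its Jordan form J, which has the same characteristic polynomial as A) gives
  χ_A(x) = x^4 - 12*x^3 + 54*x^2 - 108*x + 81
which factors as (x - 3)^4. The eigenvalues (with algebraic multiplicities) are λ = 3 with multiplicity 4.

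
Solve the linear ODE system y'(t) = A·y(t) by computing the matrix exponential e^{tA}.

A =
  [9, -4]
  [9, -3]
e^{tA} =
  [6*t*exp(3*t) + exp(3*t), -4*t*exp(3*t)]
  [9*t*exp(3*t), -6*t*exp(3*t) + exp(3*t)]

Strategy: write A = P · J · P⁻¹ where J is a Jordan canonical form, so e^{tA} = P · e^{tJ} · P⁻¹, and e^{tJ} can be computed block-by-block.

A has Jordan form
J =
  [3, 1]
  [0, 3]
(up to reordering of blocks).

Per-block formulas:
  For a 2×2 Jordan block J_2(3): exp(t · J_2(3)) = e^(3t)·(I + t·N), where N is the 2×2 nilpotent shift.

After assembling e^{tJ} and conjugating by P, we get:

e^{tA} =
  [6*t*exp(3*t) + exp(3*t), -4*t*exp(3*t)]
  [9*t*exp(3*t), -6*t*exp(3*t) + exp(3*t)]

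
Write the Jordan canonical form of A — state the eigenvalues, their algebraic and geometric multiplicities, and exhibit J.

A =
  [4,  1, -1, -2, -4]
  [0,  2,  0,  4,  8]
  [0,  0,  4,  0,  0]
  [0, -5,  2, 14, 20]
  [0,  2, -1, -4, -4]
J_2(4) ⊕ J_2(4) ⊕ J_1(4)

The characteristic polynomial is
  det(x·I − A) = x^5 - 20*x^4 + 160*x^3 - 640*x^2 + 1280*x - 1024 = (x - 4)^5

Eigenvalues and multiplicities (the geometric multiplicity of λ is n − rank(A − λI), which equals the number of Jordan blocks for λ):
  λ = 4: algebraic multiplicity = 5, geometric multiplicity = 3

Determining the block sizes for each eigenvalue:
  λ = 4: with am = 5 and gm = 3, the partition is not yet determined (e.g. several partitions of 5 into 3 parts exist). Let N = A − (4)·I. Computing rank(N^1) = 2, rank(N^2) = 0; the number of blocks of size ≥ j is rank(N^{j−1}) − rank(N^j), giving [3, 2]. So we have 2 block(s) of size 2, 1 block(s) of size 1 → block sizes [2, 2, 1]

Assembling the blocks gives a Jordan form
J =
  [4, 1, 0, 0, 0]
  [0, 4, 0, 0, 0]
  [0, 0, 4, 1, 0]
  [0, 0, 0, 4, 0]
  [0, 0, 0, 0, 4]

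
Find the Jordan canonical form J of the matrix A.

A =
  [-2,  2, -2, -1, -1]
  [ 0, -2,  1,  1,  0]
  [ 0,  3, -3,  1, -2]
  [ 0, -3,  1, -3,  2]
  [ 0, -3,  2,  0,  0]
J_3(-2) ⊕ J_2(-2)

The characteristic polynomial is
  det(x·I − A) = x^5 + 10*x^4 + 40*x^3 + 80*x^2 + 80*x + 32 = (x + 2)^5

Eigenvalues and multiplicities (the geometric multiplicity of λ is n − rank(A − λI), which equals the number of Jordan blocks for λ):
  λ = -2: algebraic multiplicity = 5, geometric multiplicity = 2

Determining the block sizes for each eigenvalue:
  λ = -2: with am = 5 and gm = 2, the partition is not yet determined (e.g. several partitions of 5 into 2 parts exist). Let N = A − (-2)·I. Computing rank(N^1) = 3, rank(N^2) = 1, rank(N^3) = 0; the number of blocks of size ≥ j is rank(N^{j−1}) − rank(N^j), giving [2, 2, 1]. So we have 1 block(s) of size 3, 1 block(s) of size 2 → block sizes [3, 2]

Assembling the blocks gives a Jordan form
J =
  [-2,  1,  0,  0,  0]
  [ 0, -2,  1,  0,  0]
  [ 0,  0, -2,  0,  0]
  [ 0,  0,  0, -2,  1]
  [ 0,  0,  0,  0, -2]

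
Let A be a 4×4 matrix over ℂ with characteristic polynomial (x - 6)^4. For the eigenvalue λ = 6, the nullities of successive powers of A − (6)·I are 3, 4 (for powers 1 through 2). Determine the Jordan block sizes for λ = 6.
Block sizes for λ = 6: [2, 1, 1]

From the dimensions of kernels of powers, the number of Jordan blocks of size at least j is d_j − d_{j−1} where d_j = dim ker(N^j) (with d_0 = 0). Computing the differences gives [3, 1].
The number of blocks of size exactly k is (#blocks of size ≥ k) − (#blocks of size ≥ k + 1), so the partition is: 2 block(s) of size 1, 1 block(s) of size 2.
In nonincreasing order the block sizes are [2, 1, 1].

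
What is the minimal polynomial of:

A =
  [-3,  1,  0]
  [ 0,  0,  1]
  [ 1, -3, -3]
x^3 + 6*x^2 + 12*x + 8

The characteristic polynomial is χ_A(x) = (x + 2)^3, so the eigenvalues are known. The minimal polynomial is
  m_A(x) = Π_λ (x − λ)^{k_λ}
where k_λ is the size of the *largest* Jordan block for λ (equivalently, the smallest k with (A − λI)^k v = 0 for every generalised eigenvector v of λ).

  λ = -2: largest Jordan block has size 3, contributing (x + 2)^3

So m_A(x) = (x + 2)^3 = x^3 + 6*x^2 + 12*x + 8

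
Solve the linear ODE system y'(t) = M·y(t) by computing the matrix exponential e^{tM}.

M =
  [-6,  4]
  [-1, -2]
e^{tM} =
  [-2*t*exp(-4*t) + exp(-4*t), 4*t*exp(-4*t)]
  [-t*exp(-4*t), 2*t*exp(-4*t) + exp(-4*t)]

Strategy: write M = P · J · P⁻¹ where J is a Jordan canonical form, so e^{tM} = P · e^{tJ} · P⁻¹, and e^{tJ} can be computed block-by-block.

M has Jordan form
J =
  [-4,  1]
  [ 0, -4]
(up to reordering of blocks).

Per-block formulas:
  For a 2×2 Jordan block J_2(-4): exp(t · J_2(-4)) = e^(-4t)·(I + t·N), where N is the 2×2 nilpotent shift.

After assembling e^{tJ} and conjugating by P, we get:

e^{tM} =
  [-2*t*exp(-4*t) + exp(-4*t), 4*t*exp(-4*t)]
  [-t*exp(-4*t), 2*t*exp(-4*t) + exp(-4*t)]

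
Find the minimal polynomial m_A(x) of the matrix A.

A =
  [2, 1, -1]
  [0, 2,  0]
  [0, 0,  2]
x^2 - 4*x + 4

The characteristic polynomial is χ_A(x) = (x - 2)^3, so the eigenvalues are known. The minimal polynomial is
  m_A(x) = Π_λ (x − λ)^{k_λ}
where k_λ is the size of the *largest* Jordan block for λ (equivalently, the smallest k with (A − λI)^k v = 0 for every generalised eigenvector v of λ).

  λ = 2: largest Jordan block has size 2, contributing (x − 2)^2

So m_A(x) = (x - 2)^2 = x^2 - 4*x + 4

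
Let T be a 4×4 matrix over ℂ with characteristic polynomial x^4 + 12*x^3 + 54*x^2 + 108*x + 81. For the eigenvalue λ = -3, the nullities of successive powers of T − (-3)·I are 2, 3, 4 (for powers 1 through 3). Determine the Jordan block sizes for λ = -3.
Block sizes for λ = -3: [3, 1]

From the dimensions of kernels of powers, the number of Jordan blocks of size at least j is d_j − d_{j−1} where d_j = dim ker(N^j) (with d_0 = 0). Computing the differences gives [2, 1, 1].
The number of blocks of size exactly k is (#blocks of size ≥ k) − (#blocks of size ≥ k + 1), so the partition is: 1 block(s) of size 1, 1 block(s) of size 3.
In nonincreasing order the block sizes are [3, 1].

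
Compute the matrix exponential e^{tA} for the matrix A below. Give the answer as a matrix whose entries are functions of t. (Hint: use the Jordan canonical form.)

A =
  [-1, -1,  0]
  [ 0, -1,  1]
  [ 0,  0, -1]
e^{tA} =
  [exp(-t), -t*exp(-t), -t^2*exp(-t)/2]
  [0, exp(-t), t*exp(-t)]
  [0, 0, exp(-t)]

Strategy: write A = P · J · P⁻¹ where J is a Jordan canonical form, so e^{tA} = P · e^{tJ} · P⁻¹, and e^{tJ} can be computed block-by-block.

A has Jordan form
J =
  [-1,  1,  0]
  [ 0, -1,  1]
  [ 0,  0, -1]
(up to reordering of blocks).

Per-block formulas:
  For a 3×3 Jordan block J_3(-1): exp(t · J_3(-1)) = e^(-1t)·(I + t·N + (t^2/2)·N^2), where N is the 3×3 nilpotent shift.

After assembling e^{tJ} and conjugating by P, we get:

e^{tA} =
  [exp(-t), -t*exp(-t), -t^2*exp(-t)/2]
  [0, exp(-t), t*exp(-t)]
  [0, 0, exp(-t)]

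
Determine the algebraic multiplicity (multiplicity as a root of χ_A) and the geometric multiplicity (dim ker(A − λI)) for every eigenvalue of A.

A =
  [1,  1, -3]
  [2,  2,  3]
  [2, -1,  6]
λ = 3: alg = 3, geom = 2

Step 1 — factor the characteristic polynomial to read off the algebraic multiplicities:
  χ_A(x) = (x - 3)^3

Step 2 — compute geometric multiplicities via the rank-nullity identity g(λ) = n − rank(A − λI):
  rank(A − (3)·I) = 1, so dim ker(A − (3)·I) = n − 1 = 2

Summary:
  λ = 3: algebraic multiplicity = 3, geometric multiplicity = 2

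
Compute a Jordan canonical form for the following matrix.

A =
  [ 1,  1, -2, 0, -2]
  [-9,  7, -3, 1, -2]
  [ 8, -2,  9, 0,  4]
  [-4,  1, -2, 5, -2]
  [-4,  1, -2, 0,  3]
J_3(5) ⊕ J_1(5) ⊕ J_1(5)

The characteristic polynomial is
  det(x·I − A) = x^5 - 25*x^4 + 250*x^3 - 1250*x^2 + 3125*x - 3125 = (x - 5)^5

Eigenvalues and multiplicities (the geometric multiplicity of λ is n − rank(A − λI), which equals the number of Jordan blocks for λ):
  λ = 5: algebraic multiplicity = 5, geometric multiplicity = 3

Determining the block sizes for each eigenvalue:
  λ = 5: with am = 5 and gm = 3, the partition is not yet determined (e.g. several partitions of 5 into 3 parts exist). Let N = A − (5)·I. Computing rank(N^1) = 2, rank(N^2) = 1, rank(N^3) = 0; the number of blocks of size ≥ j is rank(N^{j−1}) − rank(N^j), giving [3, 1, 1]. So we have 1 block(s) of size 3, 2 block(s) of size 1 → block sizes [3, 1, 1]

Assembling the blocks gives a Jordan form
J =
  [5, 1, 0, 0, 0]
  [0, 5, 1, 0, 0]
  [0, 0, 5, 0, 0]
  [0, 0, 0, 5, 0]
  [0, 0, 0, 0, 5]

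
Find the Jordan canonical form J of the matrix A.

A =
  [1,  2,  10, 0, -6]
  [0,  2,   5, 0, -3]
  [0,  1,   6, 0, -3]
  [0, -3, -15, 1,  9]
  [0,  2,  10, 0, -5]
J_2(1) ⊕ J_1(1) ⊕ J_1(1) ⊕ J_1(1)

The characteristic polynomial is
  det(x·I − A) = x^5 - 5*x^4 + 10*x^3 - 10*x^2 + 5*x - 1 = (x - 1)^5

Eigenvalues and multiplicities (the geometric multiplicity of λ is n − rank(A − λI), which equals the number of Jordan blocks for λ):
  λ = 1: algebraic multiplicity = 5, geometric multiplicity = 4

Determining the block sizes for each eigenvalue:
  λ = 1: 4 blocks summing to 5 forces exactly one block of size 2 and the rest size 1 → block sizes [2, 1, 1, 1]

Assembling the blocks gives a Jordan form
J =
  [1, 1, 0, 0, 0]
  [0, 1, 0, 0, 0]
  [0, 0, 1, 0, 0]
  [0, 0, 0, 1, 0]
  [0, 0, 0, 0, 1]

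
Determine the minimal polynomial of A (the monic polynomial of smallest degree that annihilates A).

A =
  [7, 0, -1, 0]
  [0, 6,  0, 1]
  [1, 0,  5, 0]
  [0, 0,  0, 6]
x^2 - 12*x + 36

The characteristic polynomial is χ_A(x) = (x - 6)^4, so the eigenvalues are known. The minimal polynomial is
  m_A(x) = Π_λ (x − λ)^{k_λ}
where k_λ is the size of the *largest* Jordan block for λ (equivalently, the smallest k with (A − λI)^k v = 0 for every generalised eigenvector v of λ).

  λ = 6: largest Jordan block has size 2, contributing (x − 6)^2

So m_A(x) = (x - 6)^2 = x^2 - 12*x + 36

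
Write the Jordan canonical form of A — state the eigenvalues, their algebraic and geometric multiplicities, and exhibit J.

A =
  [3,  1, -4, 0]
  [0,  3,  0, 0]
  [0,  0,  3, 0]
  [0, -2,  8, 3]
J_2(3) ⊕ J_1(3) ⊕ J_1(3)

The characteristic polynomial is
  det(x·I − A) = x^4 - 12*x^3 + 54*x^2 - 108*x + 81 = (x - 3)^4

Eigenvalues and multiplicities (the geometric multiplicity of λ is n − rank(A − λI), which equals the number of Jordan blocks for λ):
  λ = 3: algebraic multiplicity = 4, geometric multiplicity = 3

Determining the block sizes for each eigenvalue:
  λ = 3: 3 blocks summing to 4 forces exactly one block of size 2 and the rest size 1 → block sizes [2, 1, 1]

Assembling the blocks gives a Jordan form
J =
  [3, 1, 0, 0]
  [0, 3, 0, 0]
  [0, 0, 3, 0]
  [0, 0, 0, 3]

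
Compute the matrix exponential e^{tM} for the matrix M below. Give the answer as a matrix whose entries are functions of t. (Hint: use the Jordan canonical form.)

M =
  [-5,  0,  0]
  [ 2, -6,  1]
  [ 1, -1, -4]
e^{tM} =
  [exp(-5*t), 0, 0]
  [-t^2*exp(-5*t)/2 + 2*t*exp(-5*t), -t*exp(-5*t) + exp(-5*t), t*exp(-5*t)]
  [-t^2*exp(-5*t)/2 + t*exp(-5*t), -t*exp(-5*t), t*exp(-5*t) + exp(-5*t)]

Strategy: write M = P · J · P⁻¹ where J is a Jordan canonical form, so e^{tM} = P · e^{tJ} · P⁻¹, and e^{tJ} can be computed block-by-block.

M has Jordan form
J =
  [-5,  1,  0]
  [ 0, -5,  1]
  [ 0,  0, -5]
(up to reordering of blocks).

Per-block formulas:
  For a 3×3 Jordan block J_3(-5): exp(t · J_3(-5)) = e^(-5t)·(I + t·N + (t^2/2)·N^2), where N is the 3×3 nilpotent shift.

After assembling e^{tJ} and conjugating by P, we get:

e^{tM} =
  [exp(-5*t), 0, 0]
  [-t^2*exp(-5*t)/2 + 2*t*exp(-5*t), -t*exp(-5*t) + exp(-5*t), t*exp(-5*t)]
  [-t^2*exp(-5*t)/2 + t*exp(-5*t), -t*exp(-5*t), t*exp(-5*t) + exp(-5*t)]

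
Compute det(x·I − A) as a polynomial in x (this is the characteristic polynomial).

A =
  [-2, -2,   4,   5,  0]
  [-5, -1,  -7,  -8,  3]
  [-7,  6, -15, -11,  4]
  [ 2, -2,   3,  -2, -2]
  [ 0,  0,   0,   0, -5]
x^5 + 25*x^4 + 250*x^3 + 1250*x^2 + 3125*x + 3125

Expanding det(x·I − A) (e.g. by cofactor expansion or by noting that A is similar to its Jordan form J, which has the same characteristic polynomial as A) gives
  χ_A(x) = x^5 + 25*x^4 + 250*x^3 + 1250*x^2 + 3125*x + 3125
which factors as (x + 5)^5. The eigenvalues (with algebraic multiplicities) are λ = -5 with multiplicity 5.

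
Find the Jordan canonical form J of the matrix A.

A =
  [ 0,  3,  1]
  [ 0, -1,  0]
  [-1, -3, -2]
J_2(-1) ⊕ J_1(-1)

The characteristic polynomial is
  det(x·I − A) = x^3 + 3*x^2 + 3*x + 1 = (x + 1)^3

Eigenvalues and multiplicities (the geometric multiplicity of λ is n − rank(A − λI), which equals the number of Jordan blocks for λ):
  λ = -1: algebraic multiplicity = 3, geometric multiplicity = 2

Determining the block sizes for each eigenvalue:
  λ = -1: 2 blocks summing to 3 forces exactly one block of size 2 and the rest size 1 → block sizes [2, 1]

Assembling the blocks gives a Jordan form
J =
  [-1,  1,  0]
  [ 0, -1,  0]
  [ 0,  0, -1]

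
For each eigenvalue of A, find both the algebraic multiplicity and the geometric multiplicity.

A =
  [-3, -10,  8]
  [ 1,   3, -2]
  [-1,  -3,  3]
λ = 1: alg = 3, geom = 1

Step 1 — factor the characteristic polynomial to read off the algebraic multiplicities:
  χ_A(x) = (x - 1)^3

Step 2 — compute geometric multiplicities via the rank-nullity identity g(λ) = n − rank(A − λI):
  rank(A − (1)·I) = 2, so dim ker(A − (1)·I) = n − 2 = 1

Summary:
  λ = 1: algebraic multiplicity = 3, geometric multiplicity = 1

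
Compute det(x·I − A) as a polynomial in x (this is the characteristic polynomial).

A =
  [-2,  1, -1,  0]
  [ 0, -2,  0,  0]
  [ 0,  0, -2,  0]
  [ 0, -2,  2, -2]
x^4 + 8*x^3 + 24*x^2 + 32*x + 16

Expanding det(x·I − A) (e.g. by cofactor expansion or by noting that A is similar to its Jordan form J, which has the same characteristic polynomial as A) gives
  χ_A(x) = x^4 + 8*x^3 + 24*x^2 + 32*x + 16
which factors as (x + 2)^4. The eigenvalues (with algebraic multiplicities) are λ = -2 with multiplicity 4.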